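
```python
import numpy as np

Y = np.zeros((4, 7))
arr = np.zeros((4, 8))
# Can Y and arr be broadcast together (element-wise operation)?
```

No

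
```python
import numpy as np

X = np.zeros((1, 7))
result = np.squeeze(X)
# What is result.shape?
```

(7,)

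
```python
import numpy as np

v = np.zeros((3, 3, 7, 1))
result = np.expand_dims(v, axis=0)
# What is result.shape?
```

(1, 3, 3, 7, 1)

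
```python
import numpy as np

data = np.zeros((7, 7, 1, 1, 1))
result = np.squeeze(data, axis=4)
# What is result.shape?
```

(7, 7, 1, 1)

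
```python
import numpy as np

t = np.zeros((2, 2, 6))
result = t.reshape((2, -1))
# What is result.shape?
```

(2, 12)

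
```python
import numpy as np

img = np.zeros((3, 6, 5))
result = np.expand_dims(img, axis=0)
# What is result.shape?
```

(1, 3, 6, 5)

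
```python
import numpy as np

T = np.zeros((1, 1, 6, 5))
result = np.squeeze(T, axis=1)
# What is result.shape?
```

(1, 6, 5)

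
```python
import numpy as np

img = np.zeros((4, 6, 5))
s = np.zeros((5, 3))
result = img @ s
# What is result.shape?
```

(4, 6, 3)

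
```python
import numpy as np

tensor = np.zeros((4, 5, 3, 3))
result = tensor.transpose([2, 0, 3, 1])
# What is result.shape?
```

(3, 4, 3, 5)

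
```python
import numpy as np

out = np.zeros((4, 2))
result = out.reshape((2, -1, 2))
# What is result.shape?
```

(2, 2, 2)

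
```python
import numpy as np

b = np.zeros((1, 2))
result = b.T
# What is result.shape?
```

(2, 1)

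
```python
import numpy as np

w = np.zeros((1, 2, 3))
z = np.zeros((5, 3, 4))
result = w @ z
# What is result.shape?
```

(5, 2, 4)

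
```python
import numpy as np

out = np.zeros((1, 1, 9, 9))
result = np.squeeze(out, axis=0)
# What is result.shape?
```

(1, 9, 9)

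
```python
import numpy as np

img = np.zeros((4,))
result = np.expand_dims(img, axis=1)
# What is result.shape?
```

(4, 1)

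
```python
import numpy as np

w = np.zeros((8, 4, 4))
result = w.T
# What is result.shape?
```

(4, 4, 8)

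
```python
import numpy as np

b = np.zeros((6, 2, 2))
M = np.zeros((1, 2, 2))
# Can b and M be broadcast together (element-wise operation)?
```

Yes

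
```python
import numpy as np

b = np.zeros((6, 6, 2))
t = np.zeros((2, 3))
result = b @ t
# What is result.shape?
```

(6, 6, 3)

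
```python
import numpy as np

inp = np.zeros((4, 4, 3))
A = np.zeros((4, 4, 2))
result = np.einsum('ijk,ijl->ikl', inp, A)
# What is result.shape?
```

(4, 3, 2)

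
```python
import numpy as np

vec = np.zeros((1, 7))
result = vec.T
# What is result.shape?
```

(7, 1)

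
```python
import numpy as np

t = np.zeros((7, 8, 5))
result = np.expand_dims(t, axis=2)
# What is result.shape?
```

(7, 8, 1, 5)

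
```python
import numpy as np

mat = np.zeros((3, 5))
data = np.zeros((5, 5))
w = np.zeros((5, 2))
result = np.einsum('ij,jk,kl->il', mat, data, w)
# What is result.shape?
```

(3, 2)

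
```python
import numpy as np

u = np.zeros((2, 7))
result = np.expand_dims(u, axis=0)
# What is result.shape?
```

(1, 2, 7)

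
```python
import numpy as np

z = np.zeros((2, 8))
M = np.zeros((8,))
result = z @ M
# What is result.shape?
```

(2,)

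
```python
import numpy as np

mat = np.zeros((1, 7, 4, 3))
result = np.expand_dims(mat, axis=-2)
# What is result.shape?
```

(1, 7, 4, 1, 3)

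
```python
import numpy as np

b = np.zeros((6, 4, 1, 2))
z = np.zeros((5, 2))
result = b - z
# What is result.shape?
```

(6, 4, 5, 2)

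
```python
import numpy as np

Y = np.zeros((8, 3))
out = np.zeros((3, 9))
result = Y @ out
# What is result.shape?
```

(8, 9)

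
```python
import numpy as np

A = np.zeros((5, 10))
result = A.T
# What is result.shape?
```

(10, 5)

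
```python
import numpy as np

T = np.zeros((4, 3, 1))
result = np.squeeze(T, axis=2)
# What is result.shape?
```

(4, 3)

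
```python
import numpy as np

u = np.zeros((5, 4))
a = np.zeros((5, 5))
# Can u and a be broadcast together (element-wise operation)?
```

No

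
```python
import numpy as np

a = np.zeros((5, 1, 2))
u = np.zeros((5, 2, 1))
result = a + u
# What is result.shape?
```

(5, 2, 2)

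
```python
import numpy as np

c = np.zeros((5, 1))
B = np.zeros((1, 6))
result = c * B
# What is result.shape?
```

(5, 6)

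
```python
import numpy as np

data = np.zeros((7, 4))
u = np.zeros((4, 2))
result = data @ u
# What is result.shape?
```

(7, 2)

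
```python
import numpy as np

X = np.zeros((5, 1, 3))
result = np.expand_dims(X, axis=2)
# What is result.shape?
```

(5, 1, 1, 3)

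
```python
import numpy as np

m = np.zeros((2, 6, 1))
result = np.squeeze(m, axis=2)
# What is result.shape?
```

(2, 6)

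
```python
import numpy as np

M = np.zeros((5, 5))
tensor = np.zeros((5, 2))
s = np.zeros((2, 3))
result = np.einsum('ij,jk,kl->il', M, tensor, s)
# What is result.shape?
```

(5, 3)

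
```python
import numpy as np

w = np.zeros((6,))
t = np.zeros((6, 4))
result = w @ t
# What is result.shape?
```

(4,)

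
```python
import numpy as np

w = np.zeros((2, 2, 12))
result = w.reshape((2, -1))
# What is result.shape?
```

(2, 24)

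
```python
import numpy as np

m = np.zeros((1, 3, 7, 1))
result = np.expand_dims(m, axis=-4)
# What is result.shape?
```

(1, 1, 3, 7, 1)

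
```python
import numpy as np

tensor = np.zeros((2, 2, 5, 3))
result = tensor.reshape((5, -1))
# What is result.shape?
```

(5, 12)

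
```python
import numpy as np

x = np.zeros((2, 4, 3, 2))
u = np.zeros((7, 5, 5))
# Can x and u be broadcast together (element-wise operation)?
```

No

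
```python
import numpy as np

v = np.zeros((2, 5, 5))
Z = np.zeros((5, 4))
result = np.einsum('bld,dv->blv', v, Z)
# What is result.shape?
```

(2, 5, 4)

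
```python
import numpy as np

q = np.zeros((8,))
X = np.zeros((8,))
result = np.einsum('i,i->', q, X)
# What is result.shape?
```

()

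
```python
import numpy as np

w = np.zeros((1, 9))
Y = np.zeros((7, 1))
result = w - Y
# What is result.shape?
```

(7, 9)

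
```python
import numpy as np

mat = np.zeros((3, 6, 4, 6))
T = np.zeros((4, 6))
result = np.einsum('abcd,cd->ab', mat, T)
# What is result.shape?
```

(3, 6)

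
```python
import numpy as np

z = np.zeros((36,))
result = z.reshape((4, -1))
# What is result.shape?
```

(4, 9)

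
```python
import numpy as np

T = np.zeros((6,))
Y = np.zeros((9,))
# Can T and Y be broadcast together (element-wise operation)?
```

No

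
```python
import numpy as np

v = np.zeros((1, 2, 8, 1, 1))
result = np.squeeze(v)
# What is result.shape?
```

(2, 8)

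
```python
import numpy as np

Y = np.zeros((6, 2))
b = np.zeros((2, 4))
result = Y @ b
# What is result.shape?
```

(6, 4)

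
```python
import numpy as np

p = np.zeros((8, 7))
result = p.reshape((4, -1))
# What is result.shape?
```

(4, 14)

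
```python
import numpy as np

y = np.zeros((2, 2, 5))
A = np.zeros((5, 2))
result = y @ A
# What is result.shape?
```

(2, 2, 2)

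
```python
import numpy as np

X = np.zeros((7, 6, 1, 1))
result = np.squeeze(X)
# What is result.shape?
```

(7, 6)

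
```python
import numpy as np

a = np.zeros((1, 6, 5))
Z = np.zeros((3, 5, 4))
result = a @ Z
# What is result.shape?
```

(3, 6, 4)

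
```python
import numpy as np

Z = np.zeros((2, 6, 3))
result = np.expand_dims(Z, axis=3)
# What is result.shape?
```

(2, 6, 3, 1)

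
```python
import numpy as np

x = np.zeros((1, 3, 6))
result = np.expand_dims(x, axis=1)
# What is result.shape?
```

(1, 1, 3, 6)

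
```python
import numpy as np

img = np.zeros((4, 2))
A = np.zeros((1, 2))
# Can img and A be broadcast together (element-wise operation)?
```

Yes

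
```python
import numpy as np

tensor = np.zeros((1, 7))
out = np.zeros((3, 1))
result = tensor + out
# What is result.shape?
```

(3, 7)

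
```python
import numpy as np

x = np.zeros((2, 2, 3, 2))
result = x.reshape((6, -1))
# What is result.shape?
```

(6, 4)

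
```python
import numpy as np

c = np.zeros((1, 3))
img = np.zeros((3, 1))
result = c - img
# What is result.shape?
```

(3, 3)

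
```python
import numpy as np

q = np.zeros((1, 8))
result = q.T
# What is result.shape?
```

(8, 1)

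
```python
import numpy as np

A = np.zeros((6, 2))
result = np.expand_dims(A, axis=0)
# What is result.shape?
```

(1, 6, 2)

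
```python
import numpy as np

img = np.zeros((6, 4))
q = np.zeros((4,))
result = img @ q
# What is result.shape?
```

(6,)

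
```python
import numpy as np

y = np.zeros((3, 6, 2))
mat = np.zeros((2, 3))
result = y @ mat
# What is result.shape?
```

(3, 6, 3)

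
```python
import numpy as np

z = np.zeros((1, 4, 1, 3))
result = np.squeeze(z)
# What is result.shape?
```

(4, 3)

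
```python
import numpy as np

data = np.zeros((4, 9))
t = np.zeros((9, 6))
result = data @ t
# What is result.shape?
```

(4, 6)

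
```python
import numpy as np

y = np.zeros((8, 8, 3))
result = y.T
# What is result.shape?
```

(3, 8, 8)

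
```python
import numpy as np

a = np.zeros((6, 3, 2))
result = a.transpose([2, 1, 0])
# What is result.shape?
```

(2, 3, 6)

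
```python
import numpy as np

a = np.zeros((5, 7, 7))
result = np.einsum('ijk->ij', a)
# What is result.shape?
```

(5, 7)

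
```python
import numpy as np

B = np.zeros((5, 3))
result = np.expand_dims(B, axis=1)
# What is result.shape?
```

(5, 1, 3)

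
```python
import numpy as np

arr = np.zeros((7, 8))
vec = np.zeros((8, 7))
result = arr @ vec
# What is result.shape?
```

(7, 7)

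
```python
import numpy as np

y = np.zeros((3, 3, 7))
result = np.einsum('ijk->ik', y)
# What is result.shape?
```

(3, 7)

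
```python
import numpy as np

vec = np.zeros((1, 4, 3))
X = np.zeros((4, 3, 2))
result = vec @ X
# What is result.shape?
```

(4, 4, 2)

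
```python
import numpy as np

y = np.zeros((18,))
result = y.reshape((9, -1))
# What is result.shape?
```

(9, 2)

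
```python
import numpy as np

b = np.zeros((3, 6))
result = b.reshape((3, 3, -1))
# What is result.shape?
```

(3, 3, 2)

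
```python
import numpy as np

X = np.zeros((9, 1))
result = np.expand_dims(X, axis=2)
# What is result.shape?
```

(9, 1, 1)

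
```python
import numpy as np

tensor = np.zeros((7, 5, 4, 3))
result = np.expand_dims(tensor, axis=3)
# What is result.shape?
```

(7, 5, 4, 1, 3)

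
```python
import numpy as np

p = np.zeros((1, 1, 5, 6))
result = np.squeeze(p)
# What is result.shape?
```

(5, 6)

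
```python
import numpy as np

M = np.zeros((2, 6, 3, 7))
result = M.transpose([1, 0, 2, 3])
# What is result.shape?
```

(6, 2, 3, 7)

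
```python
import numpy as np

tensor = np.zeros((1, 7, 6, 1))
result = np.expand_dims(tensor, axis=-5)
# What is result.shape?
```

(1, 1, 7, 6, 1)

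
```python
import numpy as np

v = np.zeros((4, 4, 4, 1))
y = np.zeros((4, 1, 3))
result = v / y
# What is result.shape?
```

(4, 4, 4, 3)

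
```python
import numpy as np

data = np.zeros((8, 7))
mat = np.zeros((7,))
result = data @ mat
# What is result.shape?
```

(8,)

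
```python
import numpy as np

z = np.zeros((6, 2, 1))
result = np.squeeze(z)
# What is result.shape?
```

(6, 2)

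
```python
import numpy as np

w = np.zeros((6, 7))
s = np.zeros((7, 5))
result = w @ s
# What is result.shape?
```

(6, 5)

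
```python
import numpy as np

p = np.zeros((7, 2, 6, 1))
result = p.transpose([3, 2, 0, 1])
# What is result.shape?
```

(1, 6, 7, 2)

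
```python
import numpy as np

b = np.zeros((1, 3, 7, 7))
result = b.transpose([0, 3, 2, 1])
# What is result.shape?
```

(1, 7, 7, 3)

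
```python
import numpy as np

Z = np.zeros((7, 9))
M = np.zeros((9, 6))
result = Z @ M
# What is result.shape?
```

(7, 6)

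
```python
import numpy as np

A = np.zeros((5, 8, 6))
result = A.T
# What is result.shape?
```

(6, 8, 5)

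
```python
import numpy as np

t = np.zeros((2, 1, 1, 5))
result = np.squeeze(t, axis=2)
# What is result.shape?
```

(2, 1, 5)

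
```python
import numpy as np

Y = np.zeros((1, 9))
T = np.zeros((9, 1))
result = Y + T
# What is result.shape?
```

(9, 9)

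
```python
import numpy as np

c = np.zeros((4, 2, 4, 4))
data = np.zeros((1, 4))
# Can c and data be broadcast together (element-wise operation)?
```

Yes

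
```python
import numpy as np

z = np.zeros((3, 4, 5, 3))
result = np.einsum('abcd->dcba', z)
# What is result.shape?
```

(3, 5, 4, 3)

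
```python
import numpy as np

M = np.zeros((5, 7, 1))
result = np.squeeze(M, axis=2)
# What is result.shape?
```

(5, 7)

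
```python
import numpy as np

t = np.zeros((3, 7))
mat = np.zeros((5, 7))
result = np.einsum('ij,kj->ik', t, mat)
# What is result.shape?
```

(3, 5)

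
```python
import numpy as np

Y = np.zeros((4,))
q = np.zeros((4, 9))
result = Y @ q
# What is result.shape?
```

(9,)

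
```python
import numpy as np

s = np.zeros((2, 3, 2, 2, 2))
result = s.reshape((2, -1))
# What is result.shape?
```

(2, 24)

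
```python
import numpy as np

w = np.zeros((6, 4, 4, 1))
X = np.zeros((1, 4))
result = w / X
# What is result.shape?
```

(6, 4, 4, 4)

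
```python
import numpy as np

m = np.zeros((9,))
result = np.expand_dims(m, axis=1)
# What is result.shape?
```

(9, 1)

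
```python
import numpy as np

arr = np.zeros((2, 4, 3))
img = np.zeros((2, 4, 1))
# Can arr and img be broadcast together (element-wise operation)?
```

Yes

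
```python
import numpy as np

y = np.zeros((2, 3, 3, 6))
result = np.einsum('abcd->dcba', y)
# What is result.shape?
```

(6, 3, 3, 2)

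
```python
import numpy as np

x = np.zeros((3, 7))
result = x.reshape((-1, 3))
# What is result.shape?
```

(7, 3)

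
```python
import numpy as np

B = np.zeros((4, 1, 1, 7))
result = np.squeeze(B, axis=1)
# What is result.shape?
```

(4, 1, 7)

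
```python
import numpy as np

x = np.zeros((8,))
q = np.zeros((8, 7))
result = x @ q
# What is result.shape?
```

(7,)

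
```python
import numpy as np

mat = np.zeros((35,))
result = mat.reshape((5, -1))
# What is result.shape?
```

(5, 7)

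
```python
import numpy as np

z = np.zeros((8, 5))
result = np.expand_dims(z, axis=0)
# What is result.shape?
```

(1, 8, 5)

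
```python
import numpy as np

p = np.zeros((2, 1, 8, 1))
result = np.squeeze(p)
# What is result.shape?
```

(2, 8)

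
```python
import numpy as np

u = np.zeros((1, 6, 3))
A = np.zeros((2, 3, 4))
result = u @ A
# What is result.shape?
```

(2, 6, 4)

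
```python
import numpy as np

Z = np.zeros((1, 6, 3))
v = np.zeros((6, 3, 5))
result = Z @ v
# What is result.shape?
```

(6, 6, 5)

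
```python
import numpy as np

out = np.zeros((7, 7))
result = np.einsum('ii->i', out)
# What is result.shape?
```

(7,)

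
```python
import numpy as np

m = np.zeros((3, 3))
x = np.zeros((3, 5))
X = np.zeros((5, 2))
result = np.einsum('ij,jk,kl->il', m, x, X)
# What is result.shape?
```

(3, 2)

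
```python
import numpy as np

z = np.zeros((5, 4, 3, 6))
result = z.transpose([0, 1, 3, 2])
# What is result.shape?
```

(5, 4, 6, 3)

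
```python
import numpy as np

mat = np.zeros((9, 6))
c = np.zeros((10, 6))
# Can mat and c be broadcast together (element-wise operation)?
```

No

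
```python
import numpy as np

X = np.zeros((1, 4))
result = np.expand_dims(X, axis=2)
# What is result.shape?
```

(1, 4, 1)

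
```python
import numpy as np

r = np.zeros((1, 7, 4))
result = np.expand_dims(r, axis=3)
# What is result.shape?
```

(1, 7, 4, 1)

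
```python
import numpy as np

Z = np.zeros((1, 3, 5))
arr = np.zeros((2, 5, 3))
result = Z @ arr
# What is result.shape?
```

(2, 3, 3)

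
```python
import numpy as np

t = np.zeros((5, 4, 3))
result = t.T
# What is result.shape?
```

(3, 4, 5)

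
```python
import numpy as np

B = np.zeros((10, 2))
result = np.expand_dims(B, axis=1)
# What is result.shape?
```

(10, 1, 2)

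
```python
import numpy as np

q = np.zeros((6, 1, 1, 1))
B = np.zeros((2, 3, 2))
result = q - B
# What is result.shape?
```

(6, 2, 3, 2)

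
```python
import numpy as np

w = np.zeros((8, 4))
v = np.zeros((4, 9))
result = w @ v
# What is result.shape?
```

(8, 9)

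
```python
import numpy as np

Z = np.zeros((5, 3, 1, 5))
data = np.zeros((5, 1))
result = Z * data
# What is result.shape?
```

(5, 3, 5, 5)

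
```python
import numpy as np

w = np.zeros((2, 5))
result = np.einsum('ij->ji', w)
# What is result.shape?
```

(5, 2)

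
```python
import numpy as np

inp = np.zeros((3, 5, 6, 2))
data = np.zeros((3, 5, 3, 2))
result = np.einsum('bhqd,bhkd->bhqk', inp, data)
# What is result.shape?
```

(3, 5, 6, 3)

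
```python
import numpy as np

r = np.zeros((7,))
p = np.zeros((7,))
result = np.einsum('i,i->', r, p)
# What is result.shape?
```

()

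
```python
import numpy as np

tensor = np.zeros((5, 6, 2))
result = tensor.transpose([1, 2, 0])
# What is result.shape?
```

(6, 2, 5)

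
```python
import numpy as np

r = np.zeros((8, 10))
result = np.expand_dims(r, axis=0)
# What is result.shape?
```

(1, 8, 10)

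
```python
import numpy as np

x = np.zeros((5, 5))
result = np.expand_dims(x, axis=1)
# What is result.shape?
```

(5, 1, 5)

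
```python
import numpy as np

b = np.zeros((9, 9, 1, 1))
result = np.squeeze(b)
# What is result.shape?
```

(9, 9)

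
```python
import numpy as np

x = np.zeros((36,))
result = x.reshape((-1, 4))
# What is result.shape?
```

(9, 4)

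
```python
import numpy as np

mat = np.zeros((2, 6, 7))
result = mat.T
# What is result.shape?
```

(7, 6, 2)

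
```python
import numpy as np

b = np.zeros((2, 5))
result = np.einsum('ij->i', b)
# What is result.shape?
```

(2,)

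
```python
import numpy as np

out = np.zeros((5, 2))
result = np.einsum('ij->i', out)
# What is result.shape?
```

(5,)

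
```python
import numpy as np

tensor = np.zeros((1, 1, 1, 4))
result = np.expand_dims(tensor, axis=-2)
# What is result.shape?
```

(1, 1, 1, 1, 4)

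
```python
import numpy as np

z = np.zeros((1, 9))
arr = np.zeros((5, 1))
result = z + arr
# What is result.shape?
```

(5, 9)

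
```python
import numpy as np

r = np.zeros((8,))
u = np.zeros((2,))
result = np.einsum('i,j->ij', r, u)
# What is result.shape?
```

(8, 2)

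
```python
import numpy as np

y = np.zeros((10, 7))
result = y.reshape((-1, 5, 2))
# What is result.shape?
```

(7, 5, 2)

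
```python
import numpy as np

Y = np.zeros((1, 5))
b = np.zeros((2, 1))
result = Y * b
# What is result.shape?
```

(2, 5)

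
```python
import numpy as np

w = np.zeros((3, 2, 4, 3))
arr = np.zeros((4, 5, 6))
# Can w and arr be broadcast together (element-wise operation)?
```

No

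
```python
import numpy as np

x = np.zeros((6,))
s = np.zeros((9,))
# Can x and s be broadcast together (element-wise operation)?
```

No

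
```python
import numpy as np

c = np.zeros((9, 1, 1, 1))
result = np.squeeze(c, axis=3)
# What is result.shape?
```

(9, 1, 1)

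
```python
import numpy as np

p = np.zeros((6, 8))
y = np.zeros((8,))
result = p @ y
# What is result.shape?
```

(6,)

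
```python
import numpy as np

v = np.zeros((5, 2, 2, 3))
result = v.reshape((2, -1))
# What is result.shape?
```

(2, 30)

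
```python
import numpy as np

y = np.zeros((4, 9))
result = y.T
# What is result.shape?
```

(9, 4)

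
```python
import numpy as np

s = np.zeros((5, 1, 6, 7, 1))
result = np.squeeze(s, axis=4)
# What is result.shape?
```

(5, 1, 6, 7)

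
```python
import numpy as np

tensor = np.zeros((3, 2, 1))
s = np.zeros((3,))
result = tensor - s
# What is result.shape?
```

(3, 2, 3)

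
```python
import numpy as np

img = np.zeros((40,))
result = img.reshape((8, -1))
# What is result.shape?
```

(8, 5)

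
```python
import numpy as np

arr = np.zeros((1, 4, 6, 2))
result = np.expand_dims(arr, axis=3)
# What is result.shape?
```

(1, 4, 6, 1, 2)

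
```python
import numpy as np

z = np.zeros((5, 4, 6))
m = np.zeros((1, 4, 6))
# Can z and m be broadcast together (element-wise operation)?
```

Yes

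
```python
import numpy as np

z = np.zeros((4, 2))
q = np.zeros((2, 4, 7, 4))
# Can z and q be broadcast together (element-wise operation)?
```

No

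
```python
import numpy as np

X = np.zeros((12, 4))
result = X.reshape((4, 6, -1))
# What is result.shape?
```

(4, 6, 2)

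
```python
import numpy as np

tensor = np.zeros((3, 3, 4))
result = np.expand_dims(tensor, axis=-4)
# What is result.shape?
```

(1, 3, 3, 4)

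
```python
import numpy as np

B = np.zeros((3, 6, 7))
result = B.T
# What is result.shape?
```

(7, 6, 3)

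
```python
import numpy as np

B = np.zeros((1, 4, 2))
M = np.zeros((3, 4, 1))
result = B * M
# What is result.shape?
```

(3, 4, 2)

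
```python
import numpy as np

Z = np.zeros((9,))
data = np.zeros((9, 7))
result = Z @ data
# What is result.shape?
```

(7,)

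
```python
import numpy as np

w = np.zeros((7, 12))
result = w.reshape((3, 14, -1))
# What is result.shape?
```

(3, 14, 2)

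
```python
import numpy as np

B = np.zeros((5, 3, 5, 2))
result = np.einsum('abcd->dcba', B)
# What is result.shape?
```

(2, 5, 3, 5)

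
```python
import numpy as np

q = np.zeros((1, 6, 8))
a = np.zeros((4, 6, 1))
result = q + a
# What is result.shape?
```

(4, 6, 8)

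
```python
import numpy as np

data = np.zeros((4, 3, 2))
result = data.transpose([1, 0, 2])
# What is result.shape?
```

(3, 4, 2)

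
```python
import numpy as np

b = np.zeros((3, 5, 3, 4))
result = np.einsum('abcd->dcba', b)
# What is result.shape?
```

(4, 3, 5, 3)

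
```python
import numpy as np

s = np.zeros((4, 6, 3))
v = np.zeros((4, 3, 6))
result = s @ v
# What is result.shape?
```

(4, 6, 6)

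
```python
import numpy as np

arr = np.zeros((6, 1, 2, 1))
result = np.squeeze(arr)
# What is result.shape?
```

(6, 2)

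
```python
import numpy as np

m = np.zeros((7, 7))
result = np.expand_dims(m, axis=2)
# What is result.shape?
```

(7, 7, 1)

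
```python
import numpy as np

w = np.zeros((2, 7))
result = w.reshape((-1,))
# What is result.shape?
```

(14,)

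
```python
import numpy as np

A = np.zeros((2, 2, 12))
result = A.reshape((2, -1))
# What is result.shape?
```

(2, 24)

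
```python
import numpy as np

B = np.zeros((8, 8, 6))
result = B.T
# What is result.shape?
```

(6, 8, 8)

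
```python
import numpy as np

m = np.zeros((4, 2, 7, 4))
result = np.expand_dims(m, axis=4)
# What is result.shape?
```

(4, 2, 7, 4, 1)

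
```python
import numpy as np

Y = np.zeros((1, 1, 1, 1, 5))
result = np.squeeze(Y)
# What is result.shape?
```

(5,)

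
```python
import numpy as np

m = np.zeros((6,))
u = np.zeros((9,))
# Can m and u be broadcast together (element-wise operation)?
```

No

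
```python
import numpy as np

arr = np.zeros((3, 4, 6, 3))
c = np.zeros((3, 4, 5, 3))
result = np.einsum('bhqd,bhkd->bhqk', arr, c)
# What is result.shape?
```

(3, 4, 6, 5)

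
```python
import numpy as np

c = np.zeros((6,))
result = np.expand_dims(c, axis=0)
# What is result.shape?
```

(1, 6)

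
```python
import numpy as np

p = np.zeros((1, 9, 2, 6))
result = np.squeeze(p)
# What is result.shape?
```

(9, 2, 6)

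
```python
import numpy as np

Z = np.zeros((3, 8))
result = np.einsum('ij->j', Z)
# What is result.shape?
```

(8,)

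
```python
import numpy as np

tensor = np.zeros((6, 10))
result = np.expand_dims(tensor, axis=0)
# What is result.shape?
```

(1, 6, 10)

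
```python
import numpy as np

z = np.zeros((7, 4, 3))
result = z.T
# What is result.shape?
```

(3, 4, 7)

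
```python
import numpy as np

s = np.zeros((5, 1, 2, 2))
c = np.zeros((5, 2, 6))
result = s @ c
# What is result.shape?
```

(5, 5, 2, 6)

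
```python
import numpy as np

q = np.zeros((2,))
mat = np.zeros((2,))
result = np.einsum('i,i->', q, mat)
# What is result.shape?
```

()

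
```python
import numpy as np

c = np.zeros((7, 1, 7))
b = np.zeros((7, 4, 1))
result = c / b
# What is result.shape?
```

(7, 4, 7)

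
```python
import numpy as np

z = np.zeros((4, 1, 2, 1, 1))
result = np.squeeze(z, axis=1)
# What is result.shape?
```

(4, 2, 1, 1)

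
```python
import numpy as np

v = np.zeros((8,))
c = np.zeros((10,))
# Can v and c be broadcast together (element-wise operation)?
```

No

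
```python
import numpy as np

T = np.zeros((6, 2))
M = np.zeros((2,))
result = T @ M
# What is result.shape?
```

(6,)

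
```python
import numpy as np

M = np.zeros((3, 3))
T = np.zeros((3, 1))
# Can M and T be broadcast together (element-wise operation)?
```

Yes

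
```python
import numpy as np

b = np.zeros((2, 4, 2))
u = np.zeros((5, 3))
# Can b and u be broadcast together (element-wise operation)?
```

No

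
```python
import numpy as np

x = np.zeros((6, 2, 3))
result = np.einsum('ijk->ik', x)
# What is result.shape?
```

(6, 3)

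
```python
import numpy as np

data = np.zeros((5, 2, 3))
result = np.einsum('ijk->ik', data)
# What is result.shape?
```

(5, 3)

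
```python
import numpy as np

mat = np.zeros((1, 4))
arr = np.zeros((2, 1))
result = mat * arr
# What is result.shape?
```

(2, 4)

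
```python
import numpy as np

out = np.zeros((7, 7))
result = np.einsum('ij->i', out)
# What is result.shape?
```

(7,)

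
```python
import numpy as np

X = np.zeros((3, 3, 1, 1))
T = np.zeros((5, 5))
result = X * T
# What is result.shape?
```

(3, 3, 5, 5)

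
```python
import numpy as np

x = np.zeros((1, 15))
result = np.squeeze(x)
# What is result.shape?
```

(15,)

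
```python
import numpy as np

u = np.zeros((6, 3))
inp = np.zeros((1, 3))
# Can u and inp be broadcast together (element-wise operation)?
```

Yes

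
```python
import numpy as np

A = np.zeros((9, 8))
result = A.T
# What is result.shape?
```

(8, 9)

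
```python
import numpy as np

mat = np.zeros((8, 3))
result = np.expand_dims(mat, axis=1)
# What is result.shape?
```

(8, 1, 3)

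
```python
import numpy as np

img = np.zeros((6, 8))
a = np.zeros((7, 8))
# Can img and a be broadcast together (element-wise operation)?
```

No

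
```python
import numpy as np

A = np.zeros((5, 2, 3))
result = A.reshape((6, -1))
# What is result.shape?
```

(6, 5)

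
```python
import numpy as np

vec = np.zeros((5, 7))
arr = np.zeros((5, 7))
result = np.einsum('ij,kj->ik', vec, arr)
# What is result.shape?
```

(5, 5)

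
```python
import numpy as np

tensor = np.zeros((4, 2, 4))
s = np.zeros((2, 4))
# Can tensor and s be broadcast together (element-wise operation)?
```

Yes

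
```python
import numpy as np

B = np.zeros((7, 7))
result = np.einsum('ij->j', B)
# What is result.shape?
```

(7,)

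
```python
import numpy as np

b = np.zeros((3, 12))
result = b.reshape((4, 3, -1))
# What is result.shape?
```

(4, 3, 3)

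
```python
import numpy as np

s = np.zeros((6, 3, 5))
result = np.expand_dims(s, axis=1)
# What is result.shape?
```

(6, 1, 3, 5)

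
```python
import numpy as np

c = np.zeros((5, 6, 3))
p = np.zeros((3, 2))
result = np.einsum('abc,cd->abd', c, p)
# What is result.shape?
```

(5, 6, 2)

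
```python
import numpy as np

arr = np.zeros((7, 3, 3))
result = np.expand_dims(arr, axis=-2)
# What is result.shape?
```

(7, 3, 1, 3)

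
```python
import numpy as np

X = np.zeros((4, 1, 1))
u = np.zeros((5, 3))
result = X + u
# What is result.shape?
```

(4, 5, 3)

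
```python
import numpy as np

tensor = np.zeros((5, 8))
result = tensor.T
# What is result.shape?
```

(8, 5)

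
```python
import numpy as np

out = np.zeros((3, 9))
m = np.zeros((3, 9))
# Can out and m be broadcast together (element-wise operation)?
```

Yes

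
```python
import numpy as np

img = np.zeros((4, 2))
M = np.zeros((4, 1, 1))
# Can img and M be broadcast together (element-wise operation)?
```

Yes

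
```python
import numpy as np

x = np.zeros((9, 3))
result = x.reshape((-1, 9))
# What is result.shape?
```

(3, 9)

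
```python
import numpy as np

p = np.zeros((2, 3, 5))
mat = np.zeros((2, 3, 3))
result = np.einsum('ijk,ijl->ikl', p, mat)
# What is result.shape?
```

(2, 5, 3)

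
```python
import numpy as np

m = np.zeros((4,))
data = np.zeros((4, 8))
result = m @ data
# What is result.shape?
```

(8,)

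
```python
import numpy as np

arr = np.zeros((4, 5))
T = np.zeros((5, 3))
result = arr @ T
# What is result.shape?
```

(4, 3)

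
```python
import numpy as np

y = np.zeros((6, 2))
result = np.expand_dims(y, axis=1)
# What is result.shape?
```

(6, 1, 2)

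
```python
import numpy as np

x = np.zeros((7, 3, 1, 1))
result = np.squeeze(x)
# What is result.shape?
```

(7, 3)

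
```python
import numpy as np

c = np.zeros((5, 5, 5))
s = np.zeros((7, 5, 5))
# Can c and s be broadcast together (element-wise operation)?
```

No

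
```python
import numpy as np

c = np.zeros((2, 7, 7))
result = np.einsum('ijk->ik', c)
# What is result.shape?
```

(2, 7)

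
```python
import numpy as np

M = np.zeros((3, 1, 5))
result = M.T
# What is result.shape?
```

(5, 1, 3)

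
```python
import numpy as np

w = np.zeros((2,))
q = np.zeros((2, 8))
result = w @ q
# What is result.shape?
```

(8,)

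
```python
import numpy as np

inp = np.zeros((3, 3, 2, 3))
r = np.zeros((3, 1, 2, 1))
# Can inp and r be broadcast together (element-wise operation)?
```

Yes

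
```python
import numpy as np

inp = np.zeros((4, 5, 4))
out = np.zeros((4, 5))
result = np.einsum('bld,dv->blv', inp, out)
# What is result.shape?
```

(4, 5, 5)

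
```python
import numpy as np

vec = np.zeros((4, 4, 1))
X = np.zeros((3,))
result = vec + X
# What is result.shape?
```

(4, 4, 3)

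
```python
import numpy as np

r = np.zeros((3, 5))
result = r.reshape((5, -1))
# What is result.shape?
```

(5, 3)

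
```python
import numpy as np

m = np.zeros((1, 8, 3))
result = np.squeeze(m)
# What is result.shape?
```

(8, 3)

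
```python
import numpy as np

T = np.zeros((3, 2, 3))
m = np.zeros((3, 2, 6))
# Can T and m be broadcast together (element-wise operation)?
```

No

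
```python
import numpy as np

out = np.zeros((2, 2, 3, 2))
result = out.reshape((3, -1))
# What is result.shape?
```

(3, 8)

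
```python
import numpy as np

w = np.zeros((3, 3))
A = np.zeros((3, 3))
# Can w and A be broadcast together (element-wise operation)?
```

Yes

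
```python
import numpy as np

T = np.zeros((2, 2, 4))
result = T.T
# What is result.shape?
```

(4, 2, 2)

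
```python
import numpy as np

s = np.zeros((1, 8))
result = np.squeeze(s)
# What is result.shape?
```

(8,)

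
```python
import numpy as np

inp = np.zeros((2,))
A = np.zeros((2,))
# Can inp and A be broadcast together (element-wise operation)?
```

Yes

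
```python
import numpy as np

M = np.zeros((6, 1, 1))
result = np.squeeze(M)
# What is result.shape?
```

(6,)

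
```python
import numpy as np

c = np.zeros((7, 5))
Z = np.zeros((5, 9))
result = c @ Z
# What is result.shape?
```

(7, 9)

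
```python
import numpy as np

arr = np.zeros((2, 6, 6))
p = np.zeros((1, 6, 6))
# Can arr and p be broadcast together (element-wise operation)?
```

Yes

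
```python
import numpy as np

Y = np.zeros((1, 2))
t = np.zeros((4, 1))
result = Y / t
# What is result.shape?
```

(4, 2)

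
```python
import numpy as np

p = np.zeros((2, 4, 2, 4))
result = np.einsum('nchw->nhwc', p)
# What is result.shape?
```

(2, 2, 4, 4)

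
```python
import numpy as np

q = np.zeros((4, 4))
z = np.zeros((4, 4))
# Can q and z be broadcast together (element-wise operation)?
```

Yes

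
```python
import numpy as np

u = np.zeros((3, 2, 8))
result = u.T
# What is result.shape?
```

(8, 2, 3)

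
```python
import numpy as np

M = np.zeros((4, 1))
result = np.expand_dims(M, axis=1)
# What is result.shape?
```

(4, 1, 1)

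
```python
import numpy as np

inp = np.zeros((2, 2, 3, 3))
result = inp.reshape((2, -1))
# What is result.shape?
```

(2, 18)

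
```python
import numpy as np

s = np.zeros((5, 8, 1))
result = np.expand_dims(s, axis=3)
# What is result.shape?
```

(5, 8, 1, 1)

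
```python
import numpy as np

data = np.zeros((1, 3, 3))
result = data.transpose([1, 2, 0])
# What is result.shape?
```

(3, 3, 1)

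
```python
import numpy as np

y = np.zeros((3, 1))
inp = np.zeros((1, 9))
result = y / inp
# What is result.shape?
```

(3, 9)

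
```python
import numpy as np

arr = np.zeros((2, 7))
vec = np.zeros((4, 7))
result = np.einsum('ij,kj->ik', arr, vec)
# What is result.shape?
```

(2, 4)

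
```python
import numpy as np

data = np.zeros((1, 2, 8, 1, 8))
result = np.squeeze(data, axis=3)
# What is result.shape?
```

(1, 2, 8, 8)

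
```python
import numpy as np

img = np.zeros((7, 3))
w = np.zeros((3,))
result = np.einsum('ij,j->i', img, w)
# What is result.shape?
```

(7,)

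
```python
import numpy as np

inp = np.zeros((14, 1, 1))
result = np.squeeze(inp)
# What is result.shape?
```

(14,)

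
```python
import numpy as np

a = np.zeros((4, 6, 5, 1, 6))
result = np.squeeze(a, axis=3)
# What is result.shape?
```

(4, 6, 5, 6)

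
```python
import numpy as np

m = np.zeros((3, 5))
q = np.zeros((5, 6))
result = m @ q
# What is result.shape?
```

(3, 6)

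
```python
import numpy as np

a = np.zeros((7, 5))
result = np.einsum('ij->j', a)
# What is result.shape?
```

(5,)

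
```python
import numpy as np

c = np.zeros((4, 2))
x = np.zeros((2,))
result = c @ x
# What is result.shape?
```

(4,)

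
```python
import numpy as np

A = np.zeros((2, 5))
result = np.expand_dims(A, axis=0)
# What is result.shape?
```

(1, 2, 5)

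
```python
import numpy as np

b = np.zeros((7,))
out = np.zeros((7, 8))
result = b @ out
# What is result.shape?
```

(8,)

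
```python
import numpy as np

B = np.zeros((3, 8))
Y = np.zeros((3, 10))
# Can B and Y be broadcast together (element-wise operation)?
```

No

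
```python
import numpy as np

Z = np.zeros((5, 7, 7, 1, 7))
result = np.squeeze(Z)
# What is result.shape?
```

(5, 7, 7, 7)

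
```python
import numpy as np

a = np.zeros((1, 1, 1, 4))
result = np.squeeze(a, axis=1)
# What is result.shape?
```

(1, 1, 4)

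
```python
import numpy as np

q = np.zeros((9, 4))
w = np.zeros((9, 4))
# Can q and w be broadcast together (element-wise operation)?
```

Yes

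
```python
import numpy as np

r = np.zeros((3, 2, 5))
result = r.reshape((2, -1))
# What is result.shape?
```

(2, 15)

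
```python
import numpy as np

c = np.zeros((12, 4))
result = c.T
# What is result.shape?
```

(4, 12)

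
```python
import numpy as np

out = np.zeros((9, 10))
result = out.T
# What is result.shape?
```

(10, 9)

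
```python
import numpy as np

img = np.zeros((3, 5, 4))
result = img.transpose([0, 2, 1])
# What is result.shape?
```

(3, 4, 5)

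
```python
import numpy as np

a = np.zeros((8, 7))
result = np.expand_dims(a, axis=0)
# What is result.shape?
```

(1, 8, 7)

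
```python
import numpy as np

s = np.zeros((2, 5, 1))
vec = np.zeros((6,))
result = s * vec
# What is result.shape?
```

(2, 5, 6)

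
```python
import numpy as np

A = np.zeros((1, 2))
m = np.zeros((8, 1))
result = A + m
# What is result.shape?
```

(8, 2)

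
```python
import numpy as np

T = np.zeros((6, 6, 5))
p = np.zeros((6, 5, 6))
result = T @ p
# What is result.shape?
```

(6, 6, 6)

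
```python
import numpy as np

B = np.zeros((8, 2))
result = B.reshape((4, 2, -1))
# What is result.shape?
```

(4, 2, 2)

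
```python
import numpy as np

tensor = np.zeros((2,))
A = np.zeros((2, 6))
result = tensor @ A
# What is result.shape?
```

(6,)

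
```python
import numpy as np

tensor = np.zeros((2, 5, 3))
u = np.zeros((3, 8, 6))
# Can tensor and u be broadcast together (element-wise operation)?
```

No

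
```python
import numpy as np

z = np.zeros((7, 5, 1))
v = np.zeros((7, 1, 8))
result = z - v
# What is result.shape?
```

(7, 5, 8)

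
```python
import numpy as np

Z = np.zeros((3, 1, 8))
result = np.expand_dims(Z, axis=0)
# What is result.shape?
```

(1, 3, 1, 8)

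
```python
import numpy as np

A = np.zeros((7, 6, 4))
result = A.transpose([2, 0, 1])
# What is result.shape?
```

(4, 7, 6)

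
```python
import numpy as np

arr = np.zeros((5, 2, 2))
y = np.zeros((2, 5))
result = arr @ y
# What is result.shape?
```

(5, 2, 5)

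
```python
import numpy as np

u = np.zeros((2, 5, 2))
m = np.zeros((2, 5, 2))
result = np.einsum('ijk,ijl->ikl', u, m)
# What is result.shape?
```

(2, 2, 2)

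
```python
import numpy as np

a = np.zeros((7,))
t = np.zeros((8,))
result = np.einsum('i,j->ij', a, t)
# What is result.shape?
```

(7, 8)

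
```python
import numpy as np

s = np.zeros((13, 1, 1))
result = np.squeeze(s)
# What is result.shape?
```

(13,)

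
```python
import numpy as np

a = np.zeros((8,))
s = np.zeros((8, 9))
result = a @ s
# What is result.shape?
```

(9,)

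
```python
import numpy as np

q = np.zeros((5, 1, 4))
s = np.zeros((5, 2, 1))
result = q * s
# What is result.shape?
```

(5, 2, 4)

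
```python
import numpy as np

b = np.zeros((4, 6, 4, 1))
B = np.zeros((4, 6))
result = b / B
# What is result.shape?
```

(4, 6, 4, 6)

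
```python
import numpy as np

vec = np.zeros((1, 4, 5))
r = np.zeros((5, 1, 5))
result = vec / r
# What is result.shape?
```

(5, 4, 5)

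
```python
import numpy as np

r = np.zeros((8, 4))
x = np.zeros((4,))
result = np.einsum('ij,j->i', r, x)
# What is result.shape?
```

(8,)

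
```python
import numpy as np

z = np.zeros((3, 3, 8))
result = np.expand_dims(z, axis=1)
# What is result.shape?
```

(3, 1, 3, 8)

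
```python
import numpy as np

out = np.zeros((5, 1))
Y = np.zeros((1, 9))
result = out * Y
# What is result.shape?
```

(5, 9)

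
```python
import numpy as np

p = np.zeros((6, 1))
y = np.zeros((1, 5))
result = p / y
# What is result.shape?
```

(6, 5)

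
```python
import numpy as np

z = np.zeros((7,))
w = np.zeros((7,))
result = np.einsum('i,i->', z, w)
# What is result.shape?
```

()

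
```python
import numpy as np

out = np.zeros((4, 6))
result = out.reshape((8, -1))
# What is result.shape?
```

(8, 3)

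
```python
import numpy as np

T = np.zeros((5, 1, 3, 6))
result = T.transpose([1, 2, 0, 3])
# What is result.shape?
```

(1, 3, 5, 6)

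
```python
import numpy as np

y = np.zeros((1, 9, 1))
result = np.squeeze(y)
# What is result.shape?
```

(9,)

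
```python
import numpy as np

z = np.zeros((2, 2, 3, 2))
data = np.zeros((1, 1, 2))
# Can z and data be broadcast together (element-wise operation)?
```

Yes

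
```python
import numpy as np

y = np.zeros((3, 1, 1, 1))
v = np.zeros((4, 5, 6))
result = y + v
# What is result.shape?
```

(3, 4, 5, 6)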